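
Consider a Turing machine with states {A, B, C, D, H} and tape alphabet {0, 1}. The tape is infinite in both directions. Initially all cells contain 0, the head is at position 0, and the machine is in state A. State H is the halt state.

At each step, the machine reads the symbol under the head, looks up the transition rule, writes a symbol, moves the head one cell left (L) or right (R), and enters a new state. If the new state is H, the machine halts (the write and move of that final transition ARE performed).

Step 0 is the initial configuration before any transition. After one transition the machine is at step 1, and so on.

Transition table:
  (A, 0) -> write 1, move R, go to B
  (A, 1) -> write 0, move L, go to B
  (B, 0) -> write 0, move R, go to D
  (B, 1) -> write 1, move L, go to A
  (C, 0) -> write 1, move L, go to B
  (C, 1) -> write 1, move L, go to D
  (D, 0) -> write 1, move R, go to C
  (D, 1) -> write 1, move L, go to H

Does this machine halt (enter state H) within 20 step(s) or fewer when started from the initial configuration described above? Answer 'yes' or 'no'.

Answer: yes

Derivation:
Step 1: in state A at pos 0, read 0 -> (A,0)->write 1,move R,goto B. Now: state=B, head=1, tape[-1..2]=0100 (head:   ^)
Step 2: in state B at pos 1, read 0 -> (B,0)->write 0,move R,goto D. Now: state=D, head=2, tape[-1..3]=01000 (head:    ^)
Step 3: in state D at pos 2, read 0 -> (D,0)->write 1,move R,goto C. Now: state=C, head=3, tape[-1..4]=010100 (head:     ^)
Step 4: in state C at pos 3, read 0 -> (C,0)->write 1,move L,goto B. Now: state=B, head=2, tape[-1..4]=010110 (head:    ^)
Step 5: in state B at pos 2, read 1 -> (B,1)->write 1,move L,goto A. Now: state=A, head=1, tape[-1..4]=010110 (head:   ^)
Step 6: in state A at pos 1, read 0 -> (A,0)->write 1,move R,goto B. Now: state=B, head=2, tape[-1..4]=011110 (head:    ^)
Step 7: in state B at pos 2, read 1 -> (B,1)->write 1,move L,goto A. Now: state=A, head=1, tape[-1..4]=011110 (head:   ^)
Step 8: in state A at pos 1, read 1 -> (A,1)->write 0,move L,goto B. Now: state=B, head=0, tape[-1..4]=010110 (head:  ^)
Step 9: in state B at pos 0, read 1 -> (B,1)->write 1,move L,goto A. Now: state=A, head=-1, tape[-2..4]=0010110 (head:  ^)
Step 10: in state A at pos -1, read 0 -> (A,0)->write 1,move R,goto B. Now: state=B, head=0, tape[-2..4]=0110110 (head:   ^)
Step 11: in state B at pos 0, read 1 -> (B,1)->write 1,move L,goto A. Now: state=A, head=-1, tape[-2..4]=0110110 (head:  ^)
Step 12: in state A at pos -1, read 1 -> (A,1)->write 0,move L,goto B. Now: state=B, head=-2, tape[-3..4]=00010110 (head:  ^)
Step 13: in state B at pos -2, read 0 -> (B,0)->write 0,move R,goto D. Now: state=D, head=-1, tape[-3..4]=00010110 (head:   ^)
Step 14: in state D at pos -1, read 0 -> (D,0)->write 1,move R,goto C. Now: state=C, head=0, tape[-3..4]=00110110 (head:    ^)
Step 15: in state C at pos 0, read 1 -> (C,1)->write 1,move L,goto D. Now: state=D, head=-1, tape[-3..4]=00110110 (head:   ^)
Step 16: in state D at pos -1, read 1 -> (D,1)->write 1,move L,goto H. Now: state=H, head=-2, tape[-3..4]=00110110 (head:  ^)
State H reached at step 16; 16 <= 20 -> yes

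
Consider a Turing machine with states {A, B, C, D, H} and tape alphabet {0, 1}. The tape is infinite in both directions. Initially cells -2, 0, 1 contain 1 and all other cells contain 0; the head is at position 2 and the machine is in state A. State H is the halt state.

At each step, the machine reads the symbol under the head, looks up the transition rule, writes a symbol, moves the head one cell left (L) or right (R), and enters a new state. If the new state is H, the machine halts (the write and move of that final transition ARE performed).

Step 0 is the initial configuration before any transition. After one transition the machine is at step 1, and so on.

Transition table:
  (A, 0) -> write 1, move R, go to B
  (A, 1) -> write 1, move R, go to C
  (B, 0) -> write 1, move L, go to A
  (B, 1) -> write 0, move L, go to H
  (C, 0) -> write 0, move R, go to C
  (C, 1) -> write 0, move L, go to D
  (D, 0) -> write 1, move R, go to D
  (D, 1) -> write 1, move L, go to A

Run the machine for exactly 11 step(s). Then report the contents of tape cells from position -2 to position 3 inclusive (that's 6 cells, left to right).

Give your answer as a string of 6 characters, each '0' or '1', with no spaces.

Step 1: in state A at pos 2, read 0 -> (A,0)->write 1,move R,goto B. Now: state=B, head=3, tape[-3..4]=01011100 (head:       ^)
Step 2: in state B at pos 3, read 0 -> (B,0)->write 1,move L,goto A. Now: state=A, head=2, tape[-3..4]=01011110 (head:      ^)
Step 3: in state A at pos 2, read 1 -> (A,1)->write 1,move R,goto C. Now: state=C, head=3, tape[-3..4]=01011110 (head:       ^)
Step 4: in state C at pos 3, read 1 -> (C,1)->write 0,move L,goto D. Now: state=D, head=2, tape[-3..4]=01011100 (head:      ^)
Step 5: in state D at pos 2, read 1 -> (D,1)->write 1,move L,goto A. Now: state=A, head=1, tape[-3..4]=01011100 (head:     ^)
Step 6: in state A at pos 1, read 1 -> (A,1)->write 1,move R,goto C. Now: state=C, head=2, tape[-3..4]=01011100 (head:      ^)
Step 7: in state C at pos 2, read 1 -> (C,1)->write 0,move L,goto D. Now: state=D, head=1, tape[-3..4]=01011000 (head:     ^)
Step 8: in state D at pos 1, read 1 -> (D,1)->write 1,move L,goto A. Now: state=A, head=0, tape[-3..4]=01011000 (head:    ^)
Step 9: in state A at pos 0, read 1 -> (A,1)->write 1,move R,goto C. Now: state=C, head=1, tape[-3..4]=01011000 (head:     ^)
Step 10: in state C at pos 1, read 1 -> (C,1)->write 0,move L,goto D. Now: state=D, head=0, tape[-3..4]=01010000 (head:    ^)
Step 11: in state D at pos 0, read 1 -> (D,1)->write 1,move L,goto A. Now: state=A, head=-1, tape[-3..4]=01010000 (head:   ^)

Answer: 101000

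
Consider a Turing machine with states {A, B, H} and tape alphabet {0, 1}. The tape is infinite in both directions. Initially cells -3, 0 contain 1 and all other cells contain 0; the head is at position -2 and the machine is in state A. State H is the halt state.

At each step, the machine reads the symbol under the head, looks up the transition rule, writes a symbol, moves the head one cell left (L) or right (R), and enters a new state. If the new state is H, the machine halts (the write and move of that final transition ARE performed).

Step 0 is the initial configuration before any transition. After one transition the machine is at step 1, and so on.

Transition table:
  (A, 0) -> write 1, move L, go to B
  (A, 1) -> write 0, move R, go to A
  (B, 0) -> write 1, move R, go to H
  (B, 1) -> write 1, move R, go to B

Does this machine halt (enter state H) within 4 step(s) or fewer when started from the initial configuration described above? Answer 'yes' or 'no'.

Step 1: in state A at pos -2, read 0 -> (A,0)->write 1,move L,goto B. Now: state=B, head=-3, tape[-4..1]=011010 (head:  ^)
Step 2: in state B at pos -3, read 1 -> (B,1)->write 1,move R,goto B. Now: state=B, head=-2, tape[-4..1]=011010 (head:   ^)
Step 3: in state B at pos -2, read 1 -> (B,1)->write 1,move R,goto B. Now: state=B, head=-1, tape[-4..1]=011010 (head:    ^)
Step 4: in state B at pos -1, read 0 -> (B,0)->write 1,move R,goto H. Now: state=H, head=0, tape[-4..1]=011110 (head:     ^)
State H reached at step 4; 4 <= 4 -> yes

Answer: yes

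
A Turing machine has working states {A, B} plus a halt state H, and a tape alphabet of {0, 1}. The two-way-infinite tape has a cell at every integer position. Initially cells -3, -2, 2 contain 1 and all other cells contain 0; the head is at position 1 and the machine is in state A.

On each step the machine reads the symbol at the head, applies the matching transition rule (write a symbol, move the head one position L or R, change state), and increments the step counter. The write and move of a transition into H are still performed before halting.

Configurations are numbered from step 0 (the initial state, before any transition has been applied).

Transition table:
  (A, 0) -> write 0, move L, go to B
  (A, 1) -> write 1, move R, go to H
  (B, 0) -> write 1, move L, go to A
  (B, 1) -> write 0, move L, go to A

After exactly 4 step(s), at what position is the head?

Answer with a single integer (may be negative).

Step 1: in state A at pos 1, read 0 -> (A,0)->write 0,move L,goto B. Now: state=B, head=0, tape[-4..3]=01100010 (head:     ^)
Step 2: in state B at pos 0, read 0 -> (B,0)->write 1,move L,goto A. Now: state=A, head=-1, tape[-4..3]=01101010 (head:    ^)
Step 3: in state A at pos -1, read 0 -> (A,0)->write 0,move L,goto B. Now: state=B, head=-2, tape[-4..3]=01101010 (head:   ^)
Step 4: in state B at pos -2, read 1 -> (B,1)->write 0,move L,goto A. Now: state=A, head=-3, tape[-4..3]=01001010 (head:  ^)

Answer: -3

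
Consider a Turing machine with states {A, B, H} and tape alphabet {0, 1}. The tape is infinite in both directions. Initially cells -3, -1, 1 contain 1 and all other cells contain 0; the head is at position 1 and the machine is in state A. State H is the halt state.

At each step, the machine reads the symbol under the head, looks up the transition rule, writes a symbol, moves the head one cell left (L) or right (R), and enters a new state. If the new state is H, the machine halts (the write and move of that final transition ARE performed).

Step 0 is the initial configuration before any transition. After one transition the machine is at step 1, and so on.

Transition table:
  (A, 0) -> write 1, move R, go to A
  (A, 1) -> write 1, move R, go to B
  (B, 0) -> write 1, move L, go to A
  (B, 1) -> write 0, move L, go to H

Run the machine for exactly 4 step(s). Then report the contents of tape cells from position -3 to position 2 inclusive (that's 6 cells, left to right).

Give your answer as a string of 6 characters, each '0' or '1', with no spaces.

Answer: 101010

Derivation:
Step 1: in state A at pos 1, read 1 -> (A,1)->write 1,move R,goto B. Now: state=B, head=2, tape[-4..3]=01010100 (head:       ^)
Step 2: in state B at pos 2, read 0 -> (B,0)->write 1,move L,goto A. Now: state=A, head=1, tape[-4..3]=01010110 (head:      ^)
Step 3: in state A at pos 1, read 1 -> (A,1)->write 1,move R,goto B. Now: state=B, head=2, tape[-4..3]=01010110 (head:       ^)
Step 4: in state B at pos 2, read 1 -> (B,1)->write 0,move L,goto H. Now: state=H, head=1, tape[-4..3]=01010100 (head:      ^)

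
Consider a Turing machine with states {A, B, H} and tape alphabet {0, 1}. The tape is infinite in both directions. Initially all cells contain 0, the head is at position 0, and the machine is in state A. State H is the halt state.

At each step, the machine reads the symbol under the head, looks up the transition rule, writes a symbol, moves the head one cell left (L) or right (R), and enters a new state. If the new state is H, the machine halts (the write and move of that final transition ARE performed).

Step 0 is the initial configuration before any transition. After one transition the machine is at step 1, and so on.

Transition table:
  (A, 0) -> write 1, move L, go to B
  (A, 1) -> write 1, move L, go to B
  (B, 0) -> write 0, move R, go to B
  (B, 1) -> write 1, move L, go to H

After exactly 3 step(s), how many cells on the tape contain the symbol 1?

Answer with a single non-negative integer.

Step 1: in state A at pos 0, read 0 -> (A,0)->write 1,move L,goto B. Now: state=B, head=-1, tape[-2..1]=0010 (head:  ^)
Step 2: in state B at pos -1, read 0 -> (B,0)->write 0,move R,goto B. Now: state=B, head=0, tape[-2..1]=0010 (head:   ^)
Step 3: in state B at pos 0, read 1 -> (B,1)->write 1,move L,goto H. Now: state=H, head=-1, tape[-2..1]=0010 (head:  ^)
Cells containing 1 after step 3: {0} -> 1 cell(s)

Answer: 1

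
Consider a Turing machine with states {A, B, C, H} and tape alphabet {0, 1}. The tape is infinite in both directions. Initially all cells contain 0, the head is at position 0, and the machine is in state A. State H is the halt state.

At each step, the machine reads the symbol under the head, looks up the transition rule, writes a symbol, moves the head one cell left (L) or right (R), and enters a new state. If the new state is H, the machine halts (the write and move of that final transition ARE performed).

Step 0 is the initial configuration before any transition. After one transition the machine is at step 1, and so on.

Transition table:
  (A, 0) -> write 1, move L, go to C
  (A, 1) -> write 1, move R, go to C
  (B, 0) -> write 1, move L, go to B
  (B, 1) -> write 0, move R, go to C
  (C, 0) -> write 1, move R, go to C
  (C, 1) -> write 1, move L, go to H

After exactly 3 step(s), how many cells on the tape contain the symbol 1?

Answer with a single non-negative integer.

Answer: 2

Derivation:
Step 1: in state A at pos 0, read 0 -> (A,0)->write 1,move L,goto C. Now: state=C, head=-1, tape[-2..1]=0010 (head:  ^)
Step 2: in state C at pos -1, read 0 -> (C,0)->write 1,move R,goto C. Now: state=C, head=0, tape[-2..1]=0110 (head:   ^)
Step 3: in state C at pos 0, read 1 -> (C,1)->write 1,move L,goto H. Now: state=H, head=-1, tape[-2..1]=0110 (head:  ^)
Cells containing 1 after step 3: {-1, 0} -> 2 cell(s)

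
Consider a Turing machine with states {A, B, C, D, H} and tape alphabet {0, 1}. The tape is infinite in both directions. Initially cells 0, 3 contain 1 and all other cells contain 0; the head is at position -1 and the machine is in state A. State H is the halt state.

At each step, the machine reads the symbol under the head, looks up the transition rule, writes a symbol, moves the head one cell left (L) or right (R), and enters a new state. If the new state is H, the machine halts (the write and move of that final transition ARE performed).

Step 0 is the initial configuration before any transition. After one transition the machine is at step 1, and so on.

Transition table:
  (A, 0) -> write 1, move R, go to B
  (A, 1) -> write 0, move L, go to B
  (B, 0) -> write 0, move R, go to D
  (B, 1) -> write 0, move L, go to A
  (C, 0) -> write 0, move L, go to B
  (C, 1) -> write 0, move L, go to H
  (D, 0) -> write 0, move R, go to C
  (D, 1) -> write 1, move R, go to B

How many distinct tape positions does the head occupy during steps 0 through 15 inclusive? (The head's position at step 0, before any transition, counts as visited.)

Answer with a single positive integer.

Answer: 6

Derivation:
Step 1: in state A at pos -1, read 0 -> (A,0)->write 1,move R,goto B. Now: state=B, head=0, tape[-2..4]=0110010 (head:   ^)
Step 2: in state B at pos 0, read 1 -> (B,1)->write 0,move L,goto A. Now: state=A, head=-1, tape[-2..4]=0100010 (head:  ^)
Step 3: in state A at pos -1, read 1 -> (A,1)->write 0,move L,goto B. Now: state=B, head=-2, tape[-3..4]=00000010 (head:  ^)
Step 4: in state B at pos -2, read 0 -> (B,0)->write 0,move R,goto D. Now: state=D, head=-1, tape[-3..4]=00000010 (head:   ^)
Step 5: in state D at pos -1, read 0 -> (D,0)->write 0,move R,goto C. Now: state=C, head=0, tape[-3..4]=00000010 (head:    ^)
Step 6: in state C at pos 0, read 0 -> (C,0)->write 0,move L,goto B. Now: state=B, head=-1, tape[-3..4]=00000010 (head:   ^)
Step 7: in state B at pos -1, read 0 -> (B,0)->write 0,move R,goto D. Now: state=D, head=0, tape[-3..4]=00000010 (head:    ^)
Step 8: in state D at pos 0, read 0 -> (D,0)->write 0,move R,goto C. Now: state=C, head=1, tape[-3..4]=00000010 (head:     ^)
Step 9: in state C at pos 1, read 0 -> (C,0)->write 0,move L,goto B. Now: state=B, head=0, tape[-3..4]=00000010 (head:    ^)
Step 10: in state B at pos 0, read 0 -> (B,0)->write 0,move R,goto D. Now: state=D, head=1, tape[-3..4]=00000010 (head:     ^)
Step 11: in state D at pos 1, read 0 -> (D,0)->write 0,move R,goto C. Now: state=C, head=2, tape[-3..4]=00000010 (head:      ^)
Step 12: in state C at pos 2, read 0 -> (C,0)->write 0,move L,goto B. Now: state=B, head=1, tape[-3..4]=00000010 (head:     ^)
Step 13: in state B at pos 1, read 0 -> (B,0)->write 0,move R,goto D. Now: state=D, head=2, tape[-3..4]=00000010 (head:      ^)
Step 14: in state D at pos 2, read 0 -> (D,0)->write 0,move R,goto C. Now: state=C, head=3, tape[-3..4]=00000010 (head:       ^)
Step 15: in state C at pos 3, read 1 -> (C,1)->write 0,move L,goto H. Now: state=H, head=2, tape[-3..4]=00000000 (head:      ^)
Head positions at steps 0..15: starting at -1, distinct positions visited = {-2, -1, 0, 1, 2, 3} -> 6 position(s)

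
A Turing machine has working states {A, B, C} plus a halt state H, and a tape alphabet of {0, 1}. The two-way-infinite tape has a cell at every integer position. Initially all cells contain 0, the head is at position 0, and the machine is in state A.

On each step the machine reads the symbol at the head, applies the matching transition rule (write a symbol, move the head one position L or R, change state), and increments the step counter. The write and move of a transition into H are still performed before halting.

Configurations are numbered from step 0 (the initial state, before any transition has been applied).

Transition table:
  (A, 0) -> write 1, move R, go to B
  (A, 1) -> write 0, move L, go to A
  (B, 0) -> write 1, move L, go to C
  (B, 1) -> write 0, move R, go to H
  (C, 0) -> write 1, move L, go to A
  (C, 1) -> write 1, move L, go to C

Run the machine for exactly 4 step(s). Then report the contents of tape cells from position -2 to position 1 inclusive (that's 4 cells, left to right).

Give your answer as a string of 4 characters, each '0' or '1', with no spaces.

Answer: 0111

Derivation:
Step 1: in state A at pos 0, read 0 -> (A,0)->write 1,move R,goto B. Now: state=B, head=1, tape[-1..2]=0100 (head:   ^)
Step 2: in state B at pos 1, read 0 -> (B,0)->write 1,move L,goto C. Now: state=C, head=0, tape[-1..2]=0110 (head:  ^)
Step 3: in state C at pos 0, read 1 -> (C,1)->write 1,move L,goto C. Now: state=C, head=-1, tape[-2..2]=00110 (head:  ^)
Step 4: in state C at pos -1, read 0 -> (C,0)->write 1,move L,goto A. Now: state=A, head=-2, tape[-3..2]=001110 (head:  ^)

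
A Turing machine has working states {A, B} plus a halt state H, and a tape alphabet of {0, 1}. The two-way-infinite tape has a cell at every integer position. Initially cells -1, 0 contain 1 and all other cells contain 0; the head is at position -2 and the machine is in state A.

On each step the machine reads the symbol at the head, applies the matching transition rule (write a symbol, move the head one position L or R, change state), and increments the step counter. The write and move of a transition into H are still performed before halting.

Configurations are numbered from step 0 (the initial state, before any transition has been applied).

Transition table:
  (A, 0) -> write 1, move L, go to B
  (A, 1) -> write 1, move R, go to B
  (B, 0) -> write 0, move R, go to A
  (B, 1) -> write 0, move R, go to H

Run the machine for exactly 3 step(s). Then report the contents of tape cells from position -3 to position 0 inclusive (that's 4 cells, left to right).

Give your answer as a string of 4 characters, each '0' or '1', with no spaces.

Step 1: in state A at pos -2, read 0 -> (A,0)->write 1,move L,goto B. Now: state=B, head=-3, tape[-4..1]=001110 (head:  ^)
Step 2: in state B at pos -3, read 0 -> (B,0)->write 0,move R,goto A. Now: state=A, head=-2, tape[-4..1]=001110 (head:   ^)
Step 3: in state A at pos -2, read 1 -> (A,1)->write 1,move R,goto B. Now: state=B, head=-1, tape[-4..1]=001110 (head:    ^)

Answer: 0111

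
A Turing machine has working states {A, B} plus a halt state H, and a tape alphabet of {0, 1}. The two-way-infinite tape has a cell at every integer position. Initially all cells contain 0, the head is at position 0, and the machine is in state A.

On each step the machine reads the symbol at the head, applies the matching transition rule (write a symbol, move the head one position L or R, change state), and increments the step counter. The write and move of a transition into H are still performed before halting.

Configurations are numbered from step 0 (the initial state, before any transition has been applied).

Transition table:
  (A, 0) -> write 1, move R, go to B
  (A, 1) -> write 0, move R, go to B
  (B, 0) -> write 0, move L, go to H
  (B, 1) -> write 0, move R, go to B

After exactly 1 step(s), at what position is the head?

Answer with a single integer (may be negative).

Answer: 1

Derivation:
Step 1: in state A at pos 0, read 0 -> (A,0)->write 1,move R,goto B. Now: state=B, head=1, tape[-1..2]=0100 (head:   ^)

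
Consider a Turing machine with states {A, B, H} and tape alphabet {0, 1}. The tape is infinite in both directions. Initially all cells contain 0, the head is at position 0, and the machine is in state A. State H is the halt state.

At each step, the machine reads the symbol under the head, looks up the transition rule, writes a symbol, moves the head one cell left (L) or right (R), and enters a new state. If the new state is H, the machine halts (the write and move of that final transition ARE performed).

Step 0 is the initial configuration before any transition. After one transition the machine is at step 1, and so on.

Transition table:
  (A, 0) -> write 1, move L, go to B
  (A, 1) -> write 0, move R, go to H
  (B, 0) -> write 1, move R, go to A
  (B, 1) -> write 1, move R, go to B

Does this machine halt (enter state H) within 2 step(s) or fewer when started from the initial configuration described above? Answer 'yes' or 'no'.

Answer: no

Derivation:
Step 1: in state A at pos 0, read 0 -> (A,0)->write 1,move L,goto B. Now: state=B, head=-1, tape[-2..1]=0010 (head:  ^)
Step 2: in state B at pos -1, read 0 -> (B,0)->write 1,move R,goto A. Now: state=A, head=0, tape[-2..1]=0110 (head:   ^)
After 2 step(s): state = A (not H) -> not halted within 2 -> no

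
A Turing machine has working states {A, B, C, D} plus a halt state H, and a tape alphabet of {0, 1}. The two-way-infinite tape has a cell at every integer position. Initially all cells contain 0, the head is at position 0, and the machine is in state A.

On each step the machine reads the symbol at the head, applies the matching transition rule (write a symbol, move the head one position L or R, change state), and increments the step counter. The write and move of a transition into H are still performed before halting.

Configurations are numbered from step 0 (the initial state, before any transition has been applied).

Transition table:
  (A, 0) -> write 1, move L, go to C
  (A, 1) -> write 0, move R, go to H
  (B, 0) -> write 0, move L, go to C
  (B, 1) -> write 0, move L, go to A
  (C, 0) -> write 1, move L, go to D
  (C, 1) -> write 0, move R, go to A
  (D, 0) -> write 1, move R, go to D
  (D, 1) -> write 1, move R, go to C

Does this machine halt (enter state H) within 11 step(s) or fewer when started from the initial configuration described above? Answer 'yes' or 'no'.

Step 1: in state A at pos 0, read 0 -> (A,0)->write 1,move L,goto C. Now: state=C, head=-1, tape[-2..1]=0010 (head:  ^)
Step 2: in state C at pos -1, read 0 -> (C,0)->write 1,move L,goto D. Now: state=D, head=-2, tape[-3..1]=00110 (head:  ^)
Step 3: in state D at pos -2, read 0 -> (D,0)->write 1,move R,goto D. Now: state=D, head=-1, tape[-3..1]=01110 (head:   ^)
Step 4: in state D at pos -1, read 1 -> (D,1)->write 1,move R,goto C. Now: state=C, head=0, tape[-3..1]=01110 (head:    ^)
Step 5: in state C at pos 0, read 1 -> (C,1)->write 0,move R,goto A. Now: state=A, head=1, tape[-3..2]=011000 (head:     ^)
Step 6: in state A at pos 1, read 0 -> (A,0)->write 1,move L,goto C. Now: state=C, head=0, tape[-3..2]=011010 (head:    ^)
Step 7: in state C at pos 0, read 0 -> (C,0)->write 1,move L,goto D. Now: state=D, head=-1, tape[-3..2]=011110 (head:   ^)
Step 8: in state D at pos -1, read 1 -> (D,1)->write 1,move R,goto C. Now: state=C, head=0, tape[-3..2]=011110 (head:    ^)
Step 9: in state C at pos 0, read 1 -> (C,1)->write 0,move R,goto A. Now: state=A, head=1, tape[-3..2]=011010 (head:     ^)
Step 10: in state A at pos 1, read 1 -> (A,1)->write 0,move R,goto H. Now: state=H, head=2, tape[-3..3]=0110000 (head:      ^)
State H reached at step 10; 10 <= 11 -> yes

Answer: yes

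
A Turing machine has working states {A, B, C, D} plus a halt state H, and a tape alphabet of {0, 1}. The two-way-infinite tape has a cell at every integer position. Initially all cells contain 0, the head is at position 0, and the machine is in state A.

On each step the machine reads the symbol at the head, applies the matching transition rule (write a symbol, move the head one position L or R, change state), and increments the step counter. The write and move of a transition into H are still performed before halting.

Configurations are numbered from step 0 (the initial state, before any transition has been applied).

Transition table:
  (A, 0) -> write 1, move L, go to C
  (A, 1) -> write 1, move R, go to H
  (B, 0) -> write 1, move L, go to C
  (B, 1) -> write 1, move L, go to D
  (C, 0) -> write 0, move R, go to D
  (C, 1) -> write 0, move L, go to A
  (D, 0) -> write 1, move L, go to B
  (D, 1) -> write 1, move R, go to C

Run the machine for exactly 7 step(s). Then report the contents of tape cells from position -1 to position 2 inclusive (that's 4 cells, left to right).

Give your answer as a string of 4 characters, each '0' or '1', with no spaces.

Answer: 0011

Derivation:
Step 1: in state A at pos 0, read 0 -> (A,0)->write 1,move L,goto C. Now: state=C, head=-1, tape[-2..1]=0010 (head:  ^)
Step 2: in state C at pos -1, read 0 -> (C,0)->write 0,move R,goto D. Now: state=D, head=0, tape[-2..1]=0010 (head:   ^)
Step 3: in state D at pos 0, read 1 -> (D,1)->write 1,move R,goto C. Now: state=C, head=1, tape[-2..2]=00100 (head:    ^)
Step 4: in state C at pos 1, read 0 -> (C,0)->write 0,move R,goto D. Now: state=D, head=2, tape[-2..3]=001000 (head:     ^)
Step 5: in state D at pos 2, read 0 -> (D,0)->write 1,move L,goto B. Now: state=B, head=1, tape[-2..3]=001010 (head:    ^)
Step 6: in state B at pos 1, read 0 -> (B,0)->write 1,move L,goto C. Now: state=C, head=0, tape[-2..3]=001110 (head:   ^)
Step 7: in state C at pos 0, read 1 -> (C,1)->write 0,move L,goto A. Now: state=A, head=-1, tape[-2..3]=000110 (head:  ^)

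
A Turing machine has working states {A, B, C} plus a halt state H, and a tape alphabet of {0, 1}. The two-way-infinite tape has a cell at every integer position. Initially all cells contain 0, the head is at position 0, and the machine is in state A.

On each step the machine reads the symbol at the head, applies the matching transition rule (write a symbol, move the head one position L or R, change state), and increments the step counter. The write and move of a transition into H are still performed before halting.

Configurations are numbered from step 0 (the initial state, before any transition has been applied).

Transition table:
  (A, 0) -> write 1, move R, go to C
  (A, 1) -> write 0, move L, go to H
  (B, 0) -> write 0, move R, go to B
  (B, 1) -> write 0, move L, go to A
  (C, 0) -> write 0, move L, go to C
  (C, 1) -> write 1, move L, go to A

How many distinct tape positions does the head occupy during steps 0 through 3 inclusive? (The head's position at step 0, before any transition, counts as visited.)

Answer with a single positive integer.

Step 1: in state A at pos 0, read 0 -> (A,0)->write 1,move R,goto C. Now: state=C, head=1, tape[-1..2]=0100 (head:   ^)
Step 2: in state C at pos 1, read 0 -> (C,0)->write 0,move L,goto C. Now: state=C, head=0, tape[-1..2]=0100 (head:  ^)
Step 3: in state C at pos 0, read 1 -> (C,1)->write 1,move L,goto A. Now: state=A, head=-1, tape[-2..2]=00100 (head:  ^)
Head positions at steps 0..3: starting at 0, distinct positions visited = {-1, 0, 1} -> 3 position(s)

Answer: 3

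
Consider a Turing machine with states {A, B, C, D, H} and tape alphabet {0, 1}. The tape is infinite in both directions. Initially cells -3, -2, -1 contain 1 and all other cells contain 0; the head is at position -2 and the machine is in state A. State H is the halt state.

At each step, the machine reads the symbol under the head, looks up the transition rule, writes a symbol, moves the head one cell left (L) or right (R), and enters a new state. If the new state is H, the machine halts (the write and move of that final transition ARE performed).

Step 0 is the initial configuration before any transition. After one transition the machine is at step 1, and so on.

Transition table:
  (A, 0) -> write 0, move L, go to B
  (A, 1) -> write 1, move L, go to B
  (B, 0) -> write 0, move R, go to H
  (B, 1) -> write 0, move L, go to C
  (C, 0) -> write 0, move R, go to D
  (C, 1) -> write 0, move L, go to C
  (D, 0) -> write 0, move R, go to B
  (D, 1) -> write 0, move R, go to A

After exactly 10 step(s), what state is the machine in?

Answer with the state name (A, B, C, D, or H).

Step 1: in state A at pos -2, read 1 -> (A,1)->write 1,move L,goto B. Now: state=B, head=-3, tape[-4..0]=01110 (head:  ^)
Step 2: in state B at pos -3, read 1 -> (B,1)->write 0,move L,goto C. Now: state=C, head=-4, tape[-5..0]=000110 (head:  ^)
Step 3: in state C at pos -4, read 0 -> (C,0)->write 0,move R,goto D. Now: state=D, head=-3, tape[-5..0]=000110 (head:   ^)
Step 4: in state D at pos -3, read 0 -> (D,0)->write 0,move R,goto B. Now: state=B, head=-2, tape[-5..0]=000110 (head:    ^)
Step 5: in state B at pos -2, read 1 -> (B,1)->write 0,move L,goto C. Now: state=C, head=-3, tape[-5..0]=000010 (head:   ^)
Step 6: in state C at pos -3, read 0 -> (C,0)->write 0,move R,goto D. Now: state=D, head=-2, tape[-5..0]=000010 (head:    ^)
Step 7: in state D at pos -2, read 0 -> (D,0)->write 0,move R,goto B. Now: state=B, head=-1, tape[-5..0]=000010 (head:     ^)
Step 8: in state B at pos -1, read 1 -> (B,1)->write 0,move L,goto C. Now: state=C, head=-2, tape[-5..0]=000000 (head:    ^)
Step 9: in state C at pos -2, read 0 -> (C,0)->write 0,move R,goto D. Now: state=D, head=-1, tape[-5..0]=000000 (head:     ^)
Step 10: in state D at pos -1, read 0 -> (D,0)->write 0,move R,goto B. Now: state=B, head=0, tape[-5..1]=0000000 (head:      ^)

Answer: B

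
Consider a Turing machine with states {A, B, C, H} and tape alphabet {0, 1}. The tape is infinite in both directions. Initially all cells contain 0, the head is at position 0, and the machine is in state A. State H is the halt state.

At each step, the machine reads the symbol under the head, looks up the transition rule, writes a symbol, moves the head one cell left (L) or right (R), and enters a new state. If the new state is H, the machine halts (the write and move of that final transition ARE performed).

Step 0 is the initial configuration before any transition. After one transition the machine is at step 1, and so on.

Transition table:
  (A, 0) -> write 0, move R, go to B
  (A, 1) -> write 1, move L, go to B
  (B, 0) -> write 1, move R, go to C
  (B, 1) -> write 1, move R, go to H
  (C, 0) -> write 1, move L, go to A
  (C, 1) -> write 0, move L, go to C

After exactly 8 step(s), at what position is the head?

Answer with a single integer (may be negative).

Step 1: in state A at pos 0, read 0 -> (A,0)->write 0,move R,goto B. Now: state=B, head=1, tape[-1..2]=0000 (head:   ^)
Step 2: in state B at pos 1, read 0 -> (B,0)->write 1,move R,goto C. Now: state=C, head=2, tape[-1..3]=00100 (head:    ^)
Step 3: in state C at pos 2, read 0 -> (C,0)->write 1,move L,goto A. Now: state=A, head=1, tape[-1..3]=00110 (head:   ^)
Step 4: in state A at pos 1, read 1 -> (A,1)->write 1,move L,goto B. Now: state=B, head=0, tape[-1..3]=00110 (head:  ^)
Step 5: in state B at pos 0, read 0 -> (B,0)->write 1,move R,goto C. Now: state=C, head=1, tape[-1..3]=01110 (head:   ^)
Step 6: in state C at pos 1, read 1 -> (C,1)->write 0,move L,goto C. Now: state=C, head=0, tape[-1..3]=01010 (head:  ^)
Step 7: in state C at pos 0, read 1 -> (C,1)->write 0,move L,goto C. Now: state=C, head=-1, tape[-2..3]=000010 (head:  ^)
Step 8: in state C at pos -1, read 0 -> (C,0)->write 1,move L,goto A. Now: state=A, head=-2, tape[-3..3]=0010010 (head:  ^)

Answer: -2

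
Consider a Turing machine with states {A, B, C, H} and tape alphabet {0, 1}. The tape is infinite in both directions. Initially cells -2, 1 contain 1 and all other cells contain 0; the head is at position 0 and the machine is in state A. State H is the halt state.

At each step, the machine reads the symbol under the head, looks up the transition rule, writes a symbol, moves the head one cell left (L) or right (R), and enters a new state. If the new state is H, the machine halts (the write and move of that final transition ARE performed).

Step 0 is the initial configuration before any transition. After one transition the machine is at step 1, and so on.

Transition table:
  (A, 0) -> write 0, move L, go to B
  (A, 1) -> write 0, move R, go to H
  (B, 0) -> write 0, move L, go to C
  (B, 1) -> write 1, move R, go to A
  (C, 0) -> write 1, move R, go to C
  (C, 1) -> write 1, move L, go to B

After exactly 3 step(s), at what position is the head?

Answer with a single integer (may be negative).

Answer: -3

Derivation:
Step 1: in state A at pos 0, read 0 -> (A,0)->write 0,move L,goto B. Now: state=B, head=-1, tape[-3..2]=010010 (head:   ^)
Step 2: in state B at pos -1, read 0 -> (B,0)->write 0,move L,goto C. Now: state=C, head=-2, tape[-3..2]=010010 (head:  ^)
Step 3: in state C at pos -2, read 1 -> (C,1)->write 1,move L,goto B. Now: state=B, head=-3, tape[-4..2]=0010010 (head:  ^)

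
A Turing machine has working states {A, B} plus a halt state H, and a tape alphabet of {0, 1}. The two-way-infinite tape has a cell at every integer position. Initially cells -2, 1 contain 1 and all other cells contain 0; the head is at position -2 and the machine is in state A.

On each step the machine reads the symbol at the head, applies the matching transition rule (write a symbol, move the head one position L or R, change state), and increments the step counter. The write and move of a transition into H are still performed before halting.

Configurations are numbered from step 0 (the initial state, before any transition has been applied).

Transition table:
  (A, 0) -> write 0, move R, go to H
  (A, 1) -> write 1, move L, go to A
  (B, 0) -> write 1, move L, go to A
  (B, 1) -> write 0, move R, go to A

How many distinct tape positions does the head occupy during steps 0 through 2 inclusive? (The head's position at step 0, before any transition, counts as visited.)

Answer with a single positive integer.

Step 1: in state A at pos -2, read 1 -> (A,1)->write 1,move L,goto A. Now: state=A, head=-3, tape[-4..2]=0010010 (head:  ^)
Step 2: in state A at pos -3, read 0 -> (A,0)->write 0,move R,goto H. Now: state=H, head=-2, tape[-4..2]=0010010 (head:   ^)
Head positions at steps 0..2: starting at -2, distinct positions visited = {-3, -2} -> 2 position(s)

Answer: 2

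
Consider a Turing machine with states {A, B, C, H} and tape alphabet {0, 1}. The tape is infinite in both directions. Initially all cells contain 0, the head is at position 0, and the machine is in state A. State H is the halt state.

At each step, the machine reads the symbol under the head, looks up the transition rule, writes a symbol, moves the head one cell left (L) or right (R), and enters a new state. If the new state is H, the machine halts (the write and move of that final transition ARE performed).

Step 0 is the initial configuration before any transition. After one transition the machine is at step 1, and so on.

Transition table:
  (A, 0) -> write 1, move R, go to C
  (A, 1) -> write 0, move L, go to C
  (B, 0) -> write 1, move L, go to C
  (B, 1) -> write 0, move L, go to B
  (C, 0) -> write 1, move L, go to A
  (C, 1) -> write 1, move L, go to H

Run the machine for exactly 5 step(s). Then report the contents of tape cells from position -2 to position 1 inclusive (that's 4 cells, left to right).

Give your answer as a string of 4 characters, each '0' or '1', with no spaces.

Answer: 1101

Derivation:
Step 1: in state A at pos 0, read 0 -> (A,0)->write 1,move R,goto C. Now: state=C, head=1, tape[-1..2]=0100 (head:   ^)
Step 2: in state C at pos 1, read 0 -> (C,0)->write 1,move L,goto A. Now: state=A, head=0, tape[-1..2]=0110 (head:  ^)
Step 3: in state A at pos 0, read 1 -> (A,1)->write 0,move L,goto C. Now: state=C, head=-1, tape[-2..2]=00010 (head:  ^)
Step 4: in state C at pos -1, read 0 -> (C,0)->write 1,move L,goto A. Now: state=A, head=-2, tape[-3..2]=001010 (head:  ^)
Step 5: in state A at pos -2, read 0 -> (A,0)->write 1,move R,goto C. Now: state=C, head=-1, tape[-3..2]=011010 (head:   ^)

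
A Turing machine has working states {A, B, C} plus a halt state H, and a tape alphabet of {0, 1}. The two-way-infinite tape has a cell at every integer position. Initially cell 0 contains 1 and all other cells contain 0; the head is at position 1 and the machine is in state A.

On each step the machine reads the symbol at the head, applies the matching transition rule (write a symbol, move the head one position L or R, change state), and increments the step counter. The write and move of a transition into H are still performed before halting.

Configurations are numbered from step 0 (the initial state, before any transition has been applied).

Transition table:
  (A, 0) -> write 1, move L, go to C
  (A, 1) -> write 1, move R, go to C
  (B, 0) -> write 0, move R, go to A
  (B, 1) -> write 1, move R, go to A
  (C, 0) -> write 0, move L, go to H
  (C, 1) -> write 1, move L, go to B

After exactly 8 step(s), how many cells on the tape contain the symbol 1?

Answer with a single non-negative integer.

Answer: 2

Derivation:
Step 1: in state A at pos 1, read 0 -> (A,0)->write 1,move L,goto C. Now: state=C, head=0, tape[-1..2]=0110 (head:  ^)
Step 2: in state C at pos 0, read 1 -> (C,1)->write 1,move L,goto B. Now: state=B, head=-1, tape[-2..2]=00110 (head:  ^)
Step 3: in state B at pos -1, read 0 -> (B,0)->write 0,move R,goto A. Now: state=A, head=0, tape[-2..2]=00110 (head:   ^)
Step 4: in state A at pos 0, read 1 -> (A,1)->write 1,move R,goto C. Now: state=C, head=1, tape[-2..2]=00110 (head:    ^)
Step 5: in state C at pos 1, read 1 -> (C,1)->write 1,move L,goto B. Now: state=B, head=0, tape[-2..2]=00110 (head:   ^)
Step 6: in state B at pos 0, read 1 -> (B,1)->write 1,move R,goto A. Now: state=A, head=1, tape[-2..2]=00110 (head:    ^)
Step 7: in state A at pos 1, read 1 -> (A,1)->write 1,move R,goto C. Now: state=C, head=2, tape[-2..3]=001100 (head:     ^)
Step 8: in state C at pos 2, read 0 -> (C,0)->write 0,move L,goto H. Now: state=H, head=1, tape[-2..3]=001100 (head:    ^)
Cells containing 1 after step 8: {0, 1} -> 2 cell(s)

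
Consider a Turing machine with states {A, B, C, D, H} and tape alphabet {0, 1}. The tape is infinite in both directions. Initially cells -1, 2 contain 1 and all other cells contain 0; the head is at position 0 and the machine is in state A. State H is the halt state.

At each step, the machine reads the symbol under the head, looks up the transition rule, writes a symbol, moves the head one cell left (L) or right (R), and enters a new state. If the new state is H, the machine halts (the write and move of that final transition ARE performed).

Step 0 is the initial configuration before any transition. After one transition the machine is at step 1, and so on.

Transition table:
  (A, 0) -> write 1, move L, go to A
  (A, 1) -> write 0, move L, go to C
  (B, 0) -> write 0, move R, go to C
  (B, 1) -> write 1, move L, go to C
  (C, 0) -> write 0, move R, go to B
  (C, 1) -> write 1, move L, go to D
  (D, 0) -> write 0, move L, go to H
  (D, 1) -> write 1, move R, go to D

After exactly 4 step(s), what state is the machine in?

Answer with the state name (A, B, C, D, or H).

Step 1: in state A at pos 0, read 0 -> (A,0)->write 1,move L,goto A. Now: state=A, head=-1, tape[-2..3]=011010 (head:  ^)
Step 2: in state A at pos -1, read 1 -> (A,1)->write 0,move L,goto C. Now: state=C, head=-2, tape[-3..3]=0001010 (head:  ^)
Step 3: in state C at pos -2, read 0 -> (C,0)->write 0,move R,goto B. Now: state=B, head=-1, tape[-3..3]=0001010 (head:   ^)
Step 4: in state B at pos -1, read 0 -> (B,0)->write 0,move R,goto C. Now: state=C, head=0, tape[-3..3]=0001010 (head:    ^)

Answer: C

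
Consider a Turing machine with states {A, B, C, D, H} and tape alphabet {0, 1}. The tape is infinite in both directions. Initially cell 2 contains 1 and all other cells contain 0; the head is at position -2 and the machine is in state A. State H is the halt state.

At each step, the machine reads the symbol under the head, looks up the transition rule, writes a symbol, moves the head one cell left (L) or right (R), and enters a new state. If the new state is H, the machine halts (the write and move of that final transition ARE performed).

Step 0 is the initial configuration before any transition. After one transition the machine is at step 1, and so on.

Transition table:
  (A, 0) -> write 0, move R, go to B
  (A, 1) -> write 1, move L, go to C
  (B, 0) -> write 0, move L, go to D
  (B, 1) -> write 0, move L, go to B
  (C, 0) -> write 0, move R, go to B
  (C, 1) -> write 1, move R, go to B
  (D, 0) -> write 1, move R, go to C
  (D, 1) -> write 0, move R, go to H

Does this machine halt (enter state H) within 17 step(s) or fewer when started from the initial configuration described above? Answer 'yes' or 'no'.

Answer: yes

Derivation:
Step 1: in state A at pos -2, read 0 -> (A,0)->write 0,move R,goto B. Now: state=B, head=-1, tape[-3..3]=0000010 (head:   ^)
Step 2: in state B at pos -1, read 0 -> (B,0)->write 0,move L,goto D. Now: state=D, head=-2, tape[-3..3]=0000010 (head:  ^)
Step 3: in state D at pos -2, read 0 -> (D,0)->write 1,move R,goto C. Now: state=C, head=-1, tape[-3..3]=0100010 (head:   ^)
Step 4: in state C at pos -1, read 0 -> (C,0)->write 0,move R,goto B. Now: state=B, head=0, tape[-3..3]=0100010 (head:    ^)
Step 5: in state B at pos 0, read 0 -> (B,0)->write 0,move L,goto D. Now: state=D, head=-1, tape[-3..3]=0100010 (head:   ^)
Step 6: in state D at pos -1, read 0 -> (D,0)->write 1,move R,goto C. Now: state=C, head=0, tape[-3..3]=0110010 (head:    ^)
Step 7: in state C at pos 0, read 0 -> (C,0)->write 0,move R,goto B. Now: state=B, head=1, tape[-3..3]=0110010 (head:     ^)
Step 8: in state B at pos 1, read 0 -> (B,0)->write 0,move L,goto D. Now: state=D, head=0, tape[-3..3]=0110010 (head:    ^)
Step 9: in state D at pos 0, read 0 -> (D,0)->write 1,move R,goto C. Now: state=C, head=1, tape[-3..3]=0111010 (head:     ^)
Step 10: in state C at pos 1, read 0 -> (C,0)->write 0,move R,goto B. Now: state=B, head=2, tape[-3..3]=0111010 (head:      ^)
Step 11: in state B at pos 2, read 1 -> (B,1)->write 0,move L,goto B. Now: state=B, head=1, tape[-3..3]=0111000 (head:     ^)
Step 12: in state B at pos 1, read 0 -> (B,0)->write 0,move L,goto D. Now: state=D, head=0, tape[-3..3]=0111000 (head:    ^)
Step 13: in state D at pos 0, read 1 -> (D,1)->write 0,move R,goto H. Now: state=H, head=1, tape[-3..3]=0110000 (head:     ^)
State H reached at step 13; 13 <= 17 -> yes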